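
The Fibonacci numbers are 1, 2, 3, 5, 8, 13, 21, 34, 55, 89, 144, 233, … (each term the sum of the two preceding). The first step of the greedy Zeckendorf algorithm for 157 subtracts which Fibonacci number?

144

144 ≤ 157 < 233, so the largest Fibonacci number not exceeding 157 is 144.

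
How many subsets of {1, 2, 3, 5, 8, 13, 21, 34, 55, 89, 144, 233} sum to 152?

Each representation comes from the Zeckendorf form by replacing some F_k with F_{k−1} + F_{k−2} where possible.
152 = 144+8 = 144+5+3 = 89+55+8 = 144+5+2+1 = 89+55+5+3 = … (6 more), for 11 in all.

11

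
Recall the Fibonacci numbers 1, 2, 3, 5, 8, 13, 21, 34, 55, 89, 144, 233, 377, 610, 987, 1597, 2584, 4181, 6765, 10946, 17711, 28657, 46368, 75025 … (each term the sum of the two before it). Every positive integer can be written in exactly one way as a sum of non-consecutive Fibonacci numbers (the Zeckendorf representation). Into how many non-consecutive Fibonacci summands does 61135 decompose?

8

subtract 46368 from 61135: 14767 remains
subtract 10946 from 14767: 3821 remains
subtract 2584 from 3821: 1237 remains
subtract 987 from 1237: 250 remains
subtract 233 from 250: 17 remains
subtract 13 from 17: 4 remains
subtract 3 from 4: 1 remains
subtract 1 from 1: 0 remains
61135 = 46368 + 10946 + 2584 + 987 + 233 + 13 + 3 + 1, which has 8 terms.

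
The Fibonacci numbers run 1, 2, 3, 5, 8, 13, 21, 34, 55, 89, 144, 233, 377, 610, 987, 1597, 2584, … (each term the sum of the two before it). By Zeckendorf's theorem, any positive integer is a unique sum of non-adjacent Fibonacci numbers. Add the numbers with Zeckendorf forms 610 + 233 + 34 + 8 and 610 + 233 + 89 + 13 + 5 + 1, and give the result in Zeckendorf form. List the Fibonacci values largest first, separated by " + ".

The two numbers are 885 and 951, so their sum is 1836.
take 1597 (≤ 1836); 1836 − 1597 = 239
take 233 (≤ 239); 239 − 233 = 6
take 5 (≤ 6); 6 − 5 = 1
take 1 (≤ 1); 1 − 1 = 0

1597 + 233 + 5 + 1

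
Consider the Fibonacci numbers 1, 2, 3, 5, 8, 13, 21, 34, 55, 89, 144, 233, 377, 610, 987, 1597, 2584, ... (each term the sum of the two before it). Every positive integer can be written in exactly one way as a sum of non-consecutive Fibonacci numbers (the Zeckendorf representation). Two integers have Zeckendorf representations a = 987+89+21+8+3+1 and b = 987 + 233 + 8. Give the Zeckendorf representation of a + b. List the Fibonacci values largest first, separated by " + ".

The two numbers are 1109 and 1228, so their sum is 2337.
Greedily peel off the largest Fibonacci term at each step:
take 1597 (≤ 2337); 2337 − 1597 = 740
take 610 (≤ 740); 740 − 610 = 130
take 89 (≤ 130); 130 − 89 = 41
take 34 (≤ 41); 41 − 34 = 7
take 5 (≤ 7); 7 − 5 = 2
take 2 (≤ 2); 2 − 2 = 0

1597 + 610 + 89 + 34 + 5 + 2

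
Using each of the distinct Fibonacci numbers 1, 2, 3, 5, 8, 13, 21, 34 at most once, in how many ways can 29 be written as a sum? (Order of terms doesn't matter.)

Each representation comes from the Zeckendorf form by replacing some F_k with F_{k−1} + F_{k−2} where possible.
29 = 21+8 = 21+5+3 = 21+5+2+1 = … (2 more), for 5 in all.

5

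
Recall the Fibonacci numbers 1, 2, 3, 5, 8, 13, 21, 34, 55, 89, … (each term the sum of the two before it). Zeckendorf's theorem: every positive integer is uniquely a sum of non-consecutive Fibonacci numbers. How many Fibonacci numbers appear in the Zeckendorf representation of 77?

3

subtract 55 from 77: 22 remains
subtract 21 from 22: 1 remains
subtract 1 from 1: 0 remains
77 = 55 + 21 + 1, which has 3 terms.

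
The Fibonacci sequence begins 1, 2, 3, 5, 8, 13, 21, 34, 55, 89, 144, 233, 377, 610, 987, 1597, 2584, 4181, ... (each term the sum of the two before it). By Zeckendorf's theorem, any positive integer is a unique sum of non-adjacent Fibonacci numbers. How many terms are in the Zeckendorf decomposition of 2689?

4

Repeatedly subtract the largest Fibonacci number that fits:
subtract 2584 from 2689: 105 remains
subtract 89 from 105: 16 remains
subtract 13 from 16: 3 remains
subtract 3 from 3: 0 remains
2689 = 2584 + 89 + 13 + 3, which has 4 terms.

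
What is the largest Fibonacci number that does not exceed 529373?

514229 ≤ 529373 < 832040, so the largest Fibonacci number not exceeding 529373 is 514229.

514229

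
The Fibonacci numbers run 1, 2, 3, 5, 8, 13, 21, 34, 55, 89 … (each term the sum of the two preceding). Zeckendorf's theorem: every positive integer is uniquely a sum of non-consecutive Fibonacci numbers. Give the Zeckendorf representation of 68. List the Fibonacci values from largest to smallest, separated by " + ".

Repeatedly subtract the largest Fibonacci number that fits:
55 ≤ 68 < 89, so take 55; remainder 13
13 ≤ 13 < 21, so take 13; remainder 0
So 68 = 55 + 13, with no two terms consecutive in the sequence.

55 + 13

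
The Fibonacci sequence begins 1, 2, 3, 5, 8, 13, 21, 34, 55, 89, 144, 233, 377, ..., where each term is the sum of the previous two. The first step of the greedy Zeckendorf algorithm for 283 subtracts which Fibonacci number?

233

233 ≤ 283 < 377, so the largest Fibonacci number not exceeding 283 is 233.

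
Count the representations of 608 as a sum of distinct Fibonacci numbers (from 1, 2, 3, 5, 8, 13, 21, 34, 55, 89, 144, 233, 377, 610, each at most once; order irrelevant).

608 = 377+144+55+21+8+3 = 377+144+55+21+8+2+1 = 377+144+55+21+5+3+2+1 = … (4 more), for 7 in all.

7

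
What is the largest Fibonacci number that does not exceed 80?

55

55 ≤ 80 < 89, so the largest Fibonacci number not exceeding 80 is 55.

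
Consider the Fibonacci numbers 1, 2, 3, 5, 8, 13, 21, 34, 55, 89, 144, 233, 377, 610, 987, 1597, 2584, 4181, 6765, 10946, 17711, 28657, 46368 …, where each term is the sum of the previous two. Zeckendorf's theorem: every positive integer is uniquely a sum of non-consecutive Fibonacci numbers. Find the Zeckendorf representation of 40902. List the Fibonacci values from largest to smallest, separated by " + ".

40902: greatest Fibonacci not exceeding it is 28657, leaving 12245
12245: greatest Fibonacci not exceeding it is 10946, leaving 1299
1299: greatest Fibonacci not exceeding it is 987, leaving 312
312: greatest Fibonacci not exceeding it is 233, leaving 79
79: greatest Fibonacci not exceeding it is 55, leaving 24
24: greatest Fibonacci not exceeding it is 21, leaving 3
3: greatest Fibonacci not exceeding it is 3, leaving 0
So 40902 = 28657 + 10946 + 987 + 233 + 55 + 21 + 3, with no two terms consecutive in the sequence.

28657 + 10946 + 987 + 233 + 55 + 21 + 3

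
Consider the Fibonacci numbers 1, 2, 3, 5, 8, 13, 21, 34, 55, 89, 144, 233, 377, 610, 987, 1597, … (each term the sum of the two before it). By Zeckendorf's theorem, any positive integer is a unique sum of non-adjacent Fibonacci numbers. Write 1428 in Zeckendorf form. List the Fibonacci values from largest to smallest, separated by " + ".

take 987 (≤ 1428); 1428 − 987 = 441
take 377 (≤ 441); 441 − 377 = 64
take 55 (≤ 64); 64 − 55 = 9
take 8 (≤ 9); 9 − 8 = 1
take 1 (≤ 1); 1 − 1 = 0
So 1428 = 987 + 377 + 55 + 8 + 1, with no two terms consecutive in the sequence.

987 + 377 + 55 + 8 + 1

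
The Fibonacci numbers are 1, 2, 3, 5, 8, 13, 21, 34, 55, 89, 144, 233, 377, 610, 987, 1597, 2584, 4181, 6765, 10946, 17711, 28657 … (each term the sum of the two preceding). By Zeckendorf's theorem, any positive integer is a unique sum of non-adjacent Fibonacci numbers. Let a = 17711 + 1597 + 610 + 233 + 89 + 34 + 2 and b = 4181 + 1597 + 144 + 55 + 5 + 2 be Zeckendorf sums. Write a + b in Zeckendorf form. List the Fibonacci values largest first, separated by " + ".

17711 + 6765 + 1597 + 144 + 34 + 8 + 1

The two numbers are 20276 and 5984, so their sum is 26260.
26260 − 17711 = 8549
8549 − 6765 = 1784
1784 − 1597 = 187
187 − 144 = 43
43 − 34 = 9
9 − 8 = 1
1 − 1 = 0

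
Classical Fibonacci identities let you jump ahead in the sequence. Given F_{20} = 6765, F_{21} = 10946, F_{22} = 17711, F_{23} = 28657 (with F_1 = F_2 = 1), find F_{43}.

By the addition formula F_{m+n} = F_m F_{n+1} + F_{m−1} F_n with m=21, n=22: F_{43} = 10946·28657 + 6765·17711 = 313679522 + 119814915 = 433494437.

433494437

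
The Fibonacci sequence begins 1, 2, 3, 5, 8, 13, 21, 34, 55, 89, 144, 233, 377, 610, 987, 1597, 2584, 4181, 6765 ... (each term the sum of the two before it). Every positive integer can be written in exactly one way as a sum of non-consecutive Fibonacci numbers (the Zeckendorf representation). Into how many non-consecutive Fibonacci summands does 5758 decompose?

7

Repeatedly subtract the largest Fibonacci number that fits:
5758: greatest Fibonacci not exceeding it is 4181, leaving 1577
1577: greatest Fibonacci not exceeding it is 987, leaving 590
590: greatest Fibonacci not exceeding it is 377, leaving 213
213: greatest Fibonacci not exceeding it is 144, leaving 69
69: greatest Fibonacci not exceeding it is 55, leaving 14
14: greatest Fibonacci not exceeding it is 13, leaving 1
1: greatest Fibonacci not exceeding it is 1, leaving 0
5758 = 4181 + 987 + 377 + 144 + 55 + 13 + 1, which has 7 terms.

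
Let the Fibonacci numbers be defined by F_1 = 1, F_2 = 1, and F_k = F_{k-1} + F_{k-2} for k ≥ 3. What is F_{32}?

2178309

Iterating the recurrence up to F_{28} = 317811 and F_{27} = 196418:
F_{29} = F_{28} + F_{27} = 317811 + 196418 = 514229
F_{30} = F_{29} + F_{28} = 514229 + 317811 = 832040
F_{31} = F_{30} + F_{29} = 832040 + 514229 = 1346269
F_{32} = F_{31} + F_{30} = 1346269 + 832040 = 2178309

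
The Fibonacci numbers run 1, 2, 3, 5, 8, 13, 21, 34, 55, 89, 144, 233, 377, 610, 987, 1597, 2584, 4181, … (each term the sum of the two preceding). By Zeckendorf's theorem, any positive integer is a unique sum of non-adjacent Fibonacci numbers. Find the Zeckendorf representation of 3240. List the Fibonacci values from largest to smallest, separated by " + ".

Greedy algorithm:
3240 − 2584 = 656
656 − 610 = 46
46 − 34 = 12
12 − 8 = 4
4 − 3 = 1
1 − 1 = 0
So 3240 = 2584 + 610 + 34 + 8 + 3 + 1, with no two terms consecutive in the sequence.

2584 + 610 + 34 + 8 + 3 + 1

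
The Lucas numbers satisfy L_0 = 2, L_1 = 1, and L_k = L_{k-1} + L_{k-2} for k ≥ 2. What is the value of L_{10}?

123

Iterating the recurrence up to L_{3} = 4 and L_{2} = 3:
L_{4} = L_{3} + L_{2} = 4 + 3 = 7
L_{5} = L_{4} + L_{3} = 7 + 4 = 11
L_{6} = L_{5} + L_{4} = 11 + 7 = 18
L_{7} = L_{6} + L_{5} = 18 + 11 = 29
L_{8} = L_{7} + L_{6} = 29 + 18 = 47
L_{9} = L_{8} + L_{7} = 47 + 29 = 76
L_{10} = L_{9} + L_{8} = 76 + 47 = 123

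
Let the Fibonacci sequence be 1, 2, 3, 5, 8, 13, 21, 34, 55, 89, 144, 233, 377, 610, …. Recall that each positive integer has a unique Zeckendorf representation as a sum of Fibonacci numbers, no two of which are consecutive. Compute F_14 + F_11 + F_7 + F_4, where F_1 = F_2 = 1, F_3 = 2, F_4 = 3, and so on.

F_14 + F_11 + F_7 + F_4 = 377 + 89 + 13 + 3 = 482.

482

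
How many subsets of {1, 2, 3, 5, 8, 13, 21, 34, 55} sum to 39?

5

Starting from the Zeckendorf form and repeatedly splitting a term F_k into F_{k−1} + F_{k−2} (when neither is already used) reaches every representation.
39 = 34+5 = 34+3+2 = 21+13+5 = … (2 more), for 5 in all.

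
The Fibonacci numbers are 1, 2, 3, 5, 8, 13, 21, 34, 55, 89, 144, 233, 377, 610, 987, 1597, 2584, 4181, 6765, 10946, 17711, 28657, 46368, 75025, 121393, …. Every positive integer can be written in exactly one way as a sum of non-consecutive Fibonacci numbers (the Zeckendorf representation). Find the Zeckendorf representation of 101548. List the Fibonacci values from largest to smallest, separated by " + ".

75025 + 17711 + 6765 + 1597 + 377 + 55 + 13 + 5

Greedy algorithm:
largest Fibonacci ≤ 101548 is 75025; 101548 − 75025 = 26523
largest Fibonacci ≤ 26523 is 17711; 26523 − 17711 = 8812
largest Fibonacci ≤ 8812 is 6765; 8812 − 6765 = 2047
largest Fibonacci ≤ 2047 is 1597; 2047 − 1597 = 450
largest Fibonacci ≤ 450 is 377; 450 − 377 = 73
largest Fibonacci ≤ 73 is 55; 73 − 55 = 18
largest Fibonacci ≤ 18 is 13; 18 − 13 = 5
largest Fibonacci ≤ 5 is 5; 5 − 5 = 0
So 101548 = 75025 + 17711 + 6765 + 1597 + 377 + 55 + 13 + 5, with no two terms consecutive in the sequence.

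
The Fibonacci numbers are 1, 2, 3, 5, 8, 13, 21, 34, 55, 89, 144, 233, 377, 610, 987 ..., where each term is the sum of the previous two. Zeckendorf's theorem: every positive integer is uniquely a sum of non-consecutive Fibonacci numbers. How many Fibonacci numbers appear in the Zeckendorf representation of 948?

5

Greedy algorithm:
610 ≤ 948 < 987, so take 610; remainder 338
233 ≤ 338 < 377, so take 233; remainder 105
89 ≤ 105 < 144, so take 89; remainder 16
13 ≤ 16 < 21, so take 13; remainder 3
3 ≤ 3 < 5, so take 3; remainder 0
948 = 610 + 233 + 89 + 13 + 3, which has 5 terms.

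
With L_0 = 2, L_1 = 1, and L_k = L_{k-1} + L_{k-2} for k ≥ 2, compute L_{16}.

2207

Iterating the recurrence up to L_{8} = 47 and L_{7} = 29:
L_{9} = L_{8} + L_{7} = 47 + 29 = 76
L_{10} = L_{9} + L_{8} = 76 + 47 = 123
L_{11} = L_{10} + L_{9} = 123 + 76 = 199
L_{12} = L_{11} + L_{10} = 199 + 123 = 322
L_{13} = L_{12} + L_{11} = 322 + 199 = 521
L_{14} = L_{13} + L_{12} = 521 + 322 = 843
L_{15} = L_{14} + L_{13} = 843 + 521 = 1364
L_{16} = L_{15} + L_{14} = 1364 + 843 = 2207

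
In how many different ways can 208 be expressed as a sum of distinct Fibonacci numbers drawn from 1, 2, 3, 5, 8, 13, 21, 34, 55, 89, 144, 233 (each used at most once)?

Each representation comes from the Zeckendorf form by replacing some F_k with F_{k−1} + F_{k−2} where possible.
208 = 144+55+8+1 = 144+55+5+3+1 = 144+34+21+8+1 = 144+34+21+5+3+1 = … (4 more), for 8 in all.

8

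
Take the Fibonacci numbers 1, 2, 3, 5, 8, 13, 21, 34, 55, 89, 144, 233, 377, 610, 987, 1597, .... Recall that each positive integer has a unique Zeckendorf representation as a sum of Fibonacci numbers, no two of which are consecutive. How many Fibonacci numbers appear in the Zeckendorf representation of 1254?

Repeatedly subtract the largest Fibonacci number that fits:
1254 − 987 = 267
267 − 233 = 34
34 − 34 = 0
1254 = 987 + 233 + 34, which has 3 terms.

3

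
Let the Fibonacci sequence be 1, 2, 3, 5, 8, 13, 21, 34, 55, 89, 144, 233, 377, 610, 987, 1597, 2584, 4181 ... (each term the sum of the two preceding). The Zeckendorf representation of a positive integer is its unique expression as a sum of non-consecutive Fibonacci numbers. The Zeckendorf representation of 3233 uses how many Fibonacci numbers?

Greedily peel off the largest Fibonacci term at each step:
3233: greatest Fibonacci not exceeding it is 2584, leaving 649
649: greatest Fibonacci not exceeding it is 610, leaving 39
39: greatest Fibonacci not exceeding it is 34, leaving 5
5: greatest Fibonacci not exceeding it is 5, leaving 0
3233 = 2584 + 610 + 34 + 5, which has 4 terms.

4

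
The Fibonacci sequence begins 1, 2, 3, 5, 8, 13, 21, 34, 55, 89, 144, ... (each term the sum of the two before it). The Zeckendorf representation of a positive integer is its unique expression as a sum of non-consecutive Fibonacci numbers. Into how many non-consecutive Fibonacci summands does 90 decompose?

Repeatedly subtract the largest Fibonacci number that fits:
take 89 (≤ 90); 90 − 89 = 1
take 1 (≤ 1); 1 − 1 = 0
90 = 89 + 1, which has 2 terms.

2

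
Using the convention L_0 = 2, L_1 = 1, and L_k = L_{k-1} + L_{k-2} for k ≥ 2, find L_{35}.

Iterating the recurrence up to L_{28} = 710647 and L_{27} = 439204:
L_{29} = L_{28} + L_{27} = 710647 + 439204 = 1149851
L_{30} = L_{29} + L_{28} = 1149851 + 710647 = 1860498
L_{31} = L_{30} + L_{29} = 1860498 + 1149851 = 3010349
L_{32} = L_{31} + L_{30} = 3010349 + 1860498 = 4870847
L_{33} = L_{32} + L_{31} = 4870847 + 3010349 = 7881196
L_{34} = L_{33} + L_{32} = 7881196 + 4870847 = 12752043
L_{35} = L_{34} + L_{33} = 12752043 + 7881196 = 20633239

20633239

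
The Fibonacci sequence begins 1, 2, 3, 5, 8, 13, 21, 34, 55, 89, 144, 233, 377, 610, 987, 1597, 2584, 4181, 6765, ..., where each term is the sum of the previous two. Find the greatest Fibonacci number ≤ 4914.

4181 ≤ 4914 < 6765, so the largest Fibonacci number not exceeding 4914 is 4181.

4181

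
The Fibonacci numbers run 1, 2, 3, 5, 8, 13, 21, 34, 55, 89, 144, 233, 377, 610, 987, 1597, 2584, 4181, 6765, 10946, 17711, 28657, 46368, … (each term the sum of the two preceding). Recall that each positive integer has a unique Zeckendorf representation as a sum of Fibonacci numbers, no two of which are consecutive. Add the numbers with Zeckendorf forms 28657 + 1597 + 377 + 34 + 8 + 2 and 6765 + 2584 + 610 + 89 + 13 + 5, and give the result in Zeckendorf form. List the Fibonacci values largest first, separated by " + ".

The two numbers are 30675 and 10066, so their sum is 40741.
subtract 28657 from 40741: 12084 remains
subtract 10946 from 12084: 1138 remains
subtract 987 from 1138: 151 remains
subtract 144 from 151: 7 remains
subtract 5 from 7: 2 remains
subtract 2 from 2: 0 remains

28657 + 10946 + 987 + 144 + 5 + 2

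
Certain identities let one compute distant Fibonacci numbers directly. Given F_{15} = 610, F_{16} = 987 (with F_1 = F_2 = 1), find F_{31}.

By the addition formula F_{m+n} = F_m F_{n+1} + F_{m−1} F_n with m=16, n=15: F_{31} = 987·987 + 610·610 = 974169 + 372100 = 1346269.

1346269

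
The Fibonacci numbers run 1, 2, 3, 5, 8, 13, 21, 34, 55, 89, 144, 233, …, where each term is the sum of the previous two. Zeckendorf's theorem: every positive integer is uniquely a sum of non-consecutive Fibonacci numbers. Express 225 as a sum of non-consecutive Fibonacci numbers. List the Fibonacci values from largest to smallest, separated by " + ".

largest Fibonacci ≤ 225 is 144; 225 − 144 = 81
largest Fibonacci ≤ 81 is 55; 81 − 55 = 26
largest Fibonacci ≤ 26 is 21; 26 − 21 = 5
largest Fibonacci ≤ 5 is 5; 5 − 5 = 0
So 225 = 144 + 55 + 21 + 5, with no two terms consecutive in the sequence.

144 + 55 + 21 + 5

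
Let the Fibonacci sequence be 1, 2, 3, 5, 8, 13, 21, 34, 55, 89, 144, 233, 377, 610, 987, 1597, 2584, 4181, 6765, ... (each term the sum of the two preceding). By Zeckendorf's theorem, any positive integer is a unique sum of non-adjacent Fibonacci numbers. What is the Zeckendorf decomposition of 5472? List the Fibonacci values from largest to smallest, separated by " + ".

largest Fibonacci ≤ 5472 is 4181; 5472 − 4181 = 1291
largest Fibonacci ≤ 1291 is 987; 1291 − 987 = 304
largest Fibonacci ≤ 304 is 233; 304 − 233 = 71
largest Fibonacci ≤ 71 is 55; 71 − 55 = 16
largest Fibonacci ≤ 16 is 13; 16 − 13 = 3
largest Fibonacci ≤ 3 is 3; 3 − 3 = 0
So 5472 = 4181 + 987 + 233 + 55 + 13 + 3, with no two terms consecutive in the sequence.

4181 + 987 + 233 + 55 + 13 + 3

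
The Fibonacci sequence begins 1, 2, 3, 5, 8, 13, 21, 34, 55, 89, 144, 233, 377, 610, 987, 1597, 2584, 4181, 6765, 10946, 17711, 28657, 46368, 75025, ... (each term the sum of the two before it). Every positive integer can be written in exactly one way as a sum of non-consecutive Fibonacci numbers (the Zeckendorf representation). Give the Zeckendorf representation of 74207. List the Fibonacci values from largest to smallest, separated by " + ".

46368 + 17711 + 6765 + 2584 + 610 + 144 + 21 + 3 + 1

Repeatedly subtract the largest Fibonacci number that fits:
74207: greatest Fibonacci not exceeding it is 46368, leaving 27839
27839: greatest Fibonacci not exceeding it is 17711, leaving 10128
10128: greatest Fibonacci not exceeding it is 6765, leaving 3363
3363: greatest Fibonacci not exceeding it is 2584, leaving 779
779: greatest Fibonacci not exceeding it is 610, leaving 169
169: greatest Fibonacci not exceeding it is 144, leaving 25
25: greatest Fibonacci not exceeding it is 21, leaving 4
4: greatest Fibonacci not exceeding it is 3, leaving 1
1: greatest Fibonacci not exceeding it is 1, leaving 0
So 74207 = 46368 + 17711 + 6765 + 2584 + 610 + 144 + 21 + 3 + 1, with no two terms consecutive in the sequence.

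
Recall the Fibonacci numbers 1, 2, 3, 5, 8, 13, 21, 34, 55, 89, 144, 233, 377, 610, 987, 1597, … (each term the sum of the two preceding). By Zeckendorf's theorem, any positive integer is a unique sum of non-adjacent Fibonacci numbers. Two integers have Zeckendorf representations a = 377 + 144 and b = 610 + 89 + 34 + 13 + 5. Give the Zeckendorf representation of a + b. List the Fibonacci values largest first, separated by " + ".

987 + 233 + 34 + 13 + 5

The two numbers are 521 and 751, so their sum is 1272.
take 987 (≤ 1272); 1272 − 987 = 285
take 233 (≤ 285); 285 − 233 = 52
take 34 (≤ 52); 52 − 34 = 18
take 13 (≤ 18); 18 − 13 = 5
take 5 (≤ 5); 5 − 5 = 0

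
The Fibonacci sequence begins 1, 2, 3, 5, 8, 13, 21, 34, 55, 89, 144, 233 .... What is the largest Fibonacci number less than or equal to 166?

144 ≤ 166 < 233, so the largest Fibonacci number not exceeding 166 is 144.

144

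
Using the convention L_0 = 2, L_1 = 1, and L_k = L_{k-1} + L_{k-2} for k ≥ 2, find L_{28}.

Iterating the recurrence up to L_{21} = 24476 and L_{20} = 15127:
L_{22} = L_{21} + L_{20} = 24476 + 15127 = 39603
L_{23} = L_{22} + L_{21} = 39603 + 24476 = 64079
L_{24} = L_{23} + L_{22} = 64079 + 39603 = 103682
L_{25} = L_{24} + L_{23} = 103682 + 64079 = 167761
L_{26} = L_{25} + L_{24} = 167761 + 103682 = 271443
L_{27} = L_{26} + L_{25} = 271443 + 167761 = 439204
L_{28} = L_{27} + L_{26} = 439204 + 271443 = 710647

710647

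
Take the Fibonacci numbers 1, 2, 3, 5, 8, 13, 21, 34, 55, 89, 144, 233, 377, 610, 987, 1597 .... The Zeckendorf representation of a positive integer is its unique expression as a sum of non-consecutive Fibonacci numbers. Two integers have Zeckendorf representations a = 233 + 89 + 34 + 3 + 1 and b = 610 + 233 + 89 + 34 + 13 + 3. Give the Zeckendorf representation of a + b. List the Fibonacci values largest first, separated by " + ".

987 + 233 + 89 + 21 + 8 + 3 + 1

The two numbers are 360 and 982, so their sum is 1342.
987 ≤ 1342 < 1597, so take 987; remainder 355
233 ≤ 355 < 377, so take 233; remainder 122
89 ≤ 122 < 144, so take 89; remainder 33
21 ≤ 33 < 34, so take 21; remainder 12
8 ≤ 12 < 13, so take 8; remainder 4
3 ≤ 4 < 5, so take 3; remainder 1
1 ≤ 1 < 2, so take 1; remainder 0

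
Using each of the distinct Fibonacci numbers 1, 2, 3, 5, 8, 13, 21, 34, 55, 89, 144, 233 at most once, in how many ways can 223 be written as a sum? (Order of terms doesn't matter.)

Each representation comes from the Zeckendorf form by replacing some F_k with F_{k−1} + F_{k−2} where possible.
223 = 144+55+21+3 = 144+55+21+2+1 = 144+55+13+8+3 = 144+55+13+8+2+1 = 144+34+21+13+8+3 = … (6 more), for 11 in all.

11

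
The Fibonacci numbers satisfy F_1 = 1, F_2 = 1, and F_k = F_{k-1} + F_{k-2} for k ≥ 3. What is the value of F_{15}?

610

Iterating the recurrence up to F_{7} = 13 and F_{6} = 8:
F_{8} = F_{7} + F_{6} = 13 + 8 = 21
F_{9} = F_{8} + F_{7} = 21 + 13 = 34
F_{10} = F_{9} + F_{8} = 34 + 21 = 55
F_{11} = F_{10} + F_{9} = 55 + 34 = 89
F_{12} = F_{11} + F_{10} = 89 + 55 = 144
F_{13} = F_{12} + F_{11} = 144 + 89 = 233
F_{14} = F_{13} + F_{12} = 233 + 144 = 377
F_{15} = F_{14} + F_{13} = 377 + 233 = 610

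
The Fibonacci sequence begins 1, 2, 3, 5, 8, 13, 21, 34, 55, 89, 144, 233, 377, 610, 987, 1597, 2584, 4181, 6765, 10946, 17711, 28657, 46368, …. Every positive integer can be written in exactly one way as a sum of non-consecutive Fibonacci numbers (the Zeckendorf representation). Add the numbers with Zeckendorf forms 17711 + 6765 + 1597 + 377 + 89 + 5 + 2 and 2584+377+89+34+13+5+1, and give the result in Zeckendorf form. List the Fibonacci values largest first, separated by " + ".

28657 + 987 + 5

The two numbers are 26546 and 3103, so their sum is 29649.
Repeatedly subtract the largest Fibonacci number that fits:
28657 ≤ 29649 < 46368, so take 28657; remainder 992
987 ≤ 992 < 1597, so take 987; remainder 5
5 ≤ 5 < 8, so take 5; remainder 0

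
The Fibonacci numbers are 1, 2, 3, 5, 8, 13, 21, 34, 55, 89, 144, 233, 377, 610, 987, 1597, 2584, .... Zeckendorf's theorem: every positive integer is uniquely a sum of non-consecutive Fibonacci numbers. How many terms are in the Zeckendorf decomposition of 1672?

1672 − 1597 = 75
75 − 55 = 20
20 − 13 = 7
7 − 5 = 2
2 − 2 = 0
1672 = 1597 + 55 + 13 + 5 + 2, which has 5 terms.

5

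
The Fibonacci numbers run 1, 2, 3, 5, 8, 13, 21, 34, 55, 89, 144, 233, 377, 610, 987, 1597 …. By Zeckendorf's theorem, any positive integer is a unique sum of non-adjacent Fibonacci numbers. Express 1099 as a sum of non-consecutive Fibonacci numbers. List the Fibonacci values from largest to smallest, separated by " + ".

subtract 987 from 1099: 112 remains
subtract 89 from 112: 23 remains
subtract 21 from 23: 2 remains
subtract 2 from 2: 0 remains
So 1099 = 987 + 89 + 21 + 2, with no two terms consecutive in the sequence.

987 + 89 + 21 + 2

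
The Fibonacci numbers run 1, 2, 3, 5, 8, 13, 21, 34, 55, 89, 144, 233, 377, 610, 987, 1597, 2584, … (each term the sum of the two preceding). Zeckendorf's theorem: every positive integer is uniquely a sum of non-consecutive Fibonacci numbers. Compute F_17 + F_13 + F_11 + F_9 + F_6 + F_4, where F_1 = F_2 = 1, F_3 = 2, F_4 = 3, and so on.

F_17 + F_13 + F_11 + F_9 + F_6 + F_4 = 1597 + 233 + 89 + 34 + 8 + 3 = 1964.

1964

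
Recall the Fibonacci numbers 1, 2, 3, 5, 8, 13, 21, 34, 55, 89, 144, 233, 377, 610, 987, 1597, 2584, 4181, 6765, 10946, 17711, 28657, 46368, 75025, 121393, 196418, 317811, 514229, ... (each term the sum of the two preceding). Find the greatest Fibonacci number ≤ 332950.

317811 ≤ 332950 < 514229, so the largest Fibonacci number not exceeding 332950 is 317811.

317811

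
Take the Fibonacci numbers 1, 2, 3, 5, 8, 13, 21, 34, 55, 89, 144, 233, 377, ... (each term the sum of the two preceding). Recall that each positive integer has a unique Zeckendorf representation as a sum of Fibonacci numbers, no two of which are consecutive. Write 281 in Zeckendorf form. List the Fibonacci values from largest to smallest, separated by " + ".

233 + 34 + 13 + 1

233 ≤ 281 < 377, so take 233; remainder 48
34 ≤ 48 < 55, so take 34; remainder 14
13 ≤ 14 < 21, so take 13; remainder 1
1 ≤ 1 < 2, so take 1; remainder 0
So 281 = 233 + 34 + 13 + 1, with no two terms consecutive in the sequence.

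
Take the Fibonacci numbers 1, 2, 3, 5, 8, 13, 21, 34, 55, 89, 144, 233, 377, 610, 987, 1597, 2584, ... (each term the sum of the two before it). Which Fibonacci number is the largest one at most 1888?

1597

1597 ≤ 1888 < 2584, so the largest Fibonacci number not exceeding 1888 is 1597.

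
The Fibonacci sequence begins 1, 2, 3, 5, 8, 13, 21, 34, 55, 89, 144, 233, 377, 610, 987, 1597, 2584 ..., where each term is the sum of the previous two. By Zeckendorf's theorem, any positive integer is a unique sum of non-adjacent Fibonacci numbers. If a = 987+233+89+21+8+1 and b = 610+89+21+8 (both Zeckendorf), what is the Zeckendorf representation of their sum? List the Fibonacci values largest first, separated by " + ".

The two numbers are 1339 and 728, so their sum is 2067.
Repeatedly subtract the largest Fibonacci number that fits:
2067: greatest Fibonacci not exceeding it is 1597, leaving 470
470: greatest Fibonacci not exceeding it is 377, leaving 93
93: greatest Fibonacci not exceeding it is 89, leaving 4
4: greatest Fibonacci not exceeding it is 3, leaving 1
1: greatest Fibonacci not exceeding it is 1, leaving 0

1597 + 377 + 89 + 3 + 1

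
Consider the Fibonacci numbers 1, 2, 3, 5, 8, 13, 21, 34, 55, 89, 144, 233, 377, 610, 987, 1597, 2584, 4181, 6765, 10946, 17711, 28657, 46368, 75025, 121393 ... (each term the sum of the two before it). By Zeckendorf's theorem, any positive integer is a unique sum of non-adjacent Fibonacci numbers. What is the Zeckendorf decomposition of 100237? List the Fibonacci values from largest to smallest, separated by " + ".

100237 − 75025 = 25212
25212 − 17711 = 7501
7501 − 6765 = 736
736 − 610 = 126
126 − 89 = 37
37 − 34 = 3
3 − 3 = 0
So 100237 = 75025 + 17711 + 6765 + 610 + 89 + 34 + 3, with no two terms consecutive in the sequence.

75025 + 17711 + 6765 + 610 + 89 + 34 + 3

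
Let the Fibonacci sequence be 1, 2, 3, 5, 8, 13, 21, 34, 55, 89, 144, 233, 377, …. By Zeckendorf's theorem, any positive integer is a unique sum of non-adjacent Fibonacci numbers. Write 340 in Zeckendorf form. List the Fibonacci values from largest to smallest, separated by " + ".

233 + 89 + 13 + 5

Greedily peel off the largest Fibonacci term at each step:
340 − 233 = 107
107 − 89 = 18
18 − 13 = 5
5 − 5 = 0
So 340 = 233 + 89 + 13 + 5, with no two terms consecutive in the sequence.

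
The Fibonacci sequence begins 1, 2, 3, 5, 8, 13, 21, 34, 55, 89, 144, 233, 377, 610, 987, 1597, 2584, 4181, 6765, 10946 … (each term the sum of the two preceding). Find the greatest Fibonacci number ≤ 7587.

6765

6765 ≤ 7587 < 10946, so the largest Fibonacci number not exceeding 7587 is 6765.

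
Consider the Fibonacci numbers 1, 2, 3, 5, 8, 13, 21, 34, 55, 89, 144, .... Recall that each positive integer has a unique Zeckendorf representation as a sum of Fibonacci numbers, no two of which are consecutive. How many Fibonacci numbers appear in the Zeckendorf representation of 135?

5

Greedily peel off the largest Fibonacci term at each step:
subtract 89 from 135: 46 remains
subtract 34 from 46: 12 remains
subtract 8 from 12: 4 remains
subtract 3 from 4: 1 remains
subtract 1 from 1: 0 remains
135 = 89 + 34 + 8 + 3 + 1, which has 5 terms.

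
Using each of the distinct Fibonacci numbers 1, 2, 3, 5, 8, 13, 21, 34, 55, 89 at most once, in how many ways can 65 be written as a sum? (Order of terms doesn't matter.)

5

Starting from the Zeckendorf form and repeatedly splitting a term F_k into F_{k−1} + F_{k−2} (when neither is already used) reaches every representation.
65 = 55+8+2 = 55+5+3+2 = 34+21+8+2 = 34+21+5+3+2 = 34+13+8+5+3+2 — 5 representations.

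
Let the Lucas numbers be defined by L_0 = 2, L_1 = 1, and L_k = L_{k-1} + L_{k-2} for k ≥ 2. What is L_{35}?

20633239

Iterating the recurrence up to L_{30} = 1860498 and L_{29} = 1149851:
L_{31} = L_{30} + L_{29} = 1860498 + 1149851 = 3010349
L_{32} = L_{31} + L_{30} = 3010349 + 1860498 = 4870847
L_{33} = L_{32} + L_{31} = 4870847 + 3010349 = 7881196
L_{34} = L_{33} + L_{32} = 7881196 + 4870847 = 12752043
L_{35} = L_{34} + L_{33} = 12752043 + 7881196 = 20633239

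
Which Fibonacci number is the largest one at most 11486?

10946 ≤ 11486 < 17711, so the largest Fibonacci number not exceeding 11486 is 10946.

10946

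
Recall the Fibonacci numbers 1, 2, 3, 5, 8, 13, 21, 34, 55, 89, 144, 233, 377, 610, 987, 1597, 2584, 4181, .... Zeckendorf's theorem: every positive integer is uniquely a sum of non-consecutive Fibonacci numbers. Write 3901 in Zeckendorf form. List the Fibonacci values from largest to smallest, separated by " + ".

2584 + 987 + 233 + 89 + 8

Repeatedly subtract the largest Fibonacci number that fits:
3901 − 2584 = 1317
1317 − 987 = 330
330 − 233 = 97
97 − 89 = 8
8 − 8 = 0
So 3901 = 2584 + 987 + 233 + 89 + 8, with no two terms consecutive in the sequence.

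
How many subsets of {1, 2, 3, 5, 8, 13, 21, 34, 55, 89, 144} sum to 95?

7

Each representation comes from the Zeckendorf form by replacing some F_k with F_{k−1} + F_{k−2} where possible.
95 = 89+5+1 = 89+3+2+1 = 55+34+5+1 = 55+34+3+2+1 = … (3 more), for 7 in all.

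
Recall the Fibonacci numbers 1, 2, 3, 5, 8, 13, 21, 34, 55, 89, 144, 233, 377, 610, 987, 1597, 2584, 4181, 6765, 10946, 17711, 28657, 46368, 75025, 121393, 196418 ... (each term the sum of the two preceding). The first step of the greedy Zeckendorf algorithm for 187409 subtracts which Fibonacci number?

121393

121393 ≤ 187409 < 196418, so the largest Fibonacci number not exceeding 187409 is 121393.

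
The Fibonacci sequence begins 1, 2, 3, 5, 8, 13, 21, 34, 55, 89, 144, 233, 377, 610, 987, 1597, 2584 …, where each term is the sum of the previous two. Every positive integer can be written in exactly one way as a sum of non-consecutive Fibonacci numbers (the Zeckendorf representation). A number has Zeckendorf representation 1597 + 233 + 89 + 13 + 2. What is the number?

1934

1597 + 233 + 89 + 13 + 2 = 1934.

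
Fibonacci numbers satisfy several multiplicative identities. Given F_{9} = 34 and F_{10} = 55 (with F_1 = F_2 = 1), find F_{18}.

2584

By the doubling identity F_{2k} = F_k(2F_{k+1} − F_k): F_{18} = 34·(2·55 − 34) = 34·76 = 2584.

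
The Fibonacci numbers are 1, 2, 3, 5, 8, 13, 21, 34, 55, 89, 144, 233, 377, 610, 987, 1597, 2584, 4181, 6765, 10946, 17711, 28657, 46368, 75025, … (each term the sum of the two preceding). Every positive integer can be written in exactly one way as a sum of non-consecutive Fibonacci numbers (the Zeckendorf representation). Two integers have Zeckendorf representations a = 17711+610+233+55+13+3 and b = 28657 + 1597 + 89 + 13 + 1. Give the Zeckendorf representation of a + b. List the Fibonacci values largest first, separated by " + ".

The two numbers are 18625 and 30357, so their sum is 48982.
largest Fibonacci ≤ 48982 is 46368; 48982 − 46368 = 2614
largest Fibonacci ≤ 2614 is 2584; 2614 − 2584 = 30
largest Fibonacci ≤ 30 is 21; 30 − 21 = 9
largest Fibonacci ≤ 9 is 8; 9 − 8 = 1
largest Fibonacci ≤ 1 is 1; 1 − 1 = 0

46368 + 2584 + 21 + 8 + 1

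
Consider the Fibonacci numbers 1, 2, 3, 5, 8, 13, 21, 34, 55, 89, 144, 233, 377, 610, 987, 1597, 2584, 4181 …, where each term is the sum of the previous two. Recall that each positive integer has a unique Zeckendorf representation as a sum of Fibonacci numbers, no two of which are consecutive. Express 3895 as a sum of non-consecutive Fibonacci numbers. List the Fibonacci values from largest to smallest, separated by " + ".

2584 + 987 + 233 + 89 + 2

Repeatedly subtract the largest Fibonacci number that fits:
3895: greatest Fibonacci not exceeding it is 2584, leaving 1311
1311: greatest Fibonacci not exceeding it is 987, leaving 324
324: greatest Fibonacci not exceeding it is 233, leaving 91
91: greatest Fibonacci not exceeding it is 89, leaving 2
2: greatest Fibonacci not exceeding it is 2, leaving 0
So 3895 = 2584 + 987 + 233 + 89 + 2, with no two terms consecutive in the sequence.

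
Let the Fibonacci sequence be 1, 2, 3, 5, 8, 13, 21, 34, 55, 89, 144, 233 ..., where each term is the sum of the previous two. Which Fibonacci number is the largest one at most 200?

144

144 ≤ 200 < 233, so the largest Fibonacci number not exceeding 200 is 144.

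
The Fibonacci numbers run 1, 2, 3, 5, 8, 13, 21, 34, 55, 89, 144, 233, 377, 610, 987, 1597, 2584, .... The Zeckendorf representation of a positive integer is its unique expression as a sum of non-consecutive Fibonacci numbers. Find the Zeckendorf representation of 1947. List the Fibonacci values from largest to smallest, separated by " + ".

take 1597 (≤ 1947); 1947 − 1597 = 350
take 233 (≤ 350); 350 − 233 = 117
take 89 (≤ 117); 117 − 89 = 28
take 21 (≤ 28); 28 − 21 = 7
take 5 (≤ 7); 7 − 5 = 2
take 2 (≤ 2); 2 − 2 = 0
So 1947 = 1597 + 233 + 89 + 21 + 5 + 2, with no two terms consecutive in the sequence.

1597 + 233 + 89 + 21 + 5 + 2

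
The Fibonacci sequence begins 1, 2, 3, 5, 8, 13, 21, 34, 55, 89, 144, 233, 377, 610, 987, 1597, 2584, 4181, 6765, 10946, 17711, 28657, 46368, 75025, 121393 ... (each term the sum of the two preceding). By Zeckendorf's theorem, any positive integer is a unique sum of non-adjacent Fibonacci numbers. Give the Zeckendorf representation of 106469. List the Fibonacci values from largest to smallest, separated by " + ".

Repeatedly subtract the largest Fibonacci number that fits:
75025 ≤ 106469 < 121393, so take 75025; remainder 31444
28657 ≤ 31444 < 46368, so take 28657; remainder 2787
2584 ≤ 2787 < 4181, so take 2584; remainder 203
144 ≤ 203 < 233, so take 144; remainder 59
55 ≤ 59 < 89, so take 55; remainder 4
3 ≤ 4 < 5, so take 3; remainder 1
1 ≤ 1 < 2, so take 1; remainder 0
So 106469 = 75025 + 28657 + 2584 + 144 + 55 + 3 + 1, with no two terms consecutive in the sequence.

75025 + 28657 + 2584 + 144 + 55 + 3 + 1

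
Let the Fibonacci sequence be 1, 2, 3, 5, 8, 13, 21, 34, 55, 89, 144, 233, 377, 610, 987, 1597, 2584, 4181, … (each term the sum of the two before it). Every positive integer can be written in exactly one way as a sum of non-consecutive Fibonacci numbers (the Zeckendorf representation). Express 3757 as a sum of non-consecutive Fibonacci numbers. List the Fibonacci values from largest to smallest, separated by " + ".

2584 + 987 + 144 + 34 + 8

subtract 2584 from 3757: 1173 remains
subtract 987 from 1173: 186 remains
subtract 144 from 186: 42 remains
subtract 34 from 42: 8 remains
subtract 8 from 8: 0 remains
So 3757 = 2584 + 987 + 144 + 34 + 8, with no two terms consecutive in the sequence.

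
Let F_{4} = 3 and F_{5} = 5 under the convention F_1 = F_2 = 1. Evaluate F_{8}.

By the doubling identity F_{2k} = F_k(2F_{k+1} − F_k): F_{8} = 3·(2·5 − 3) = 3·7 = 21.

21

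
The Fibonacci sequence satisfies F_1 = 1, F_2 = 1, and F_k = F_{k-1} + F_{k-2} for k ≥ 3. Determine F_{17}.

Iterating the recurrence up to F_{10} = 55 and F_{9} = 34:
F_{11} = F_{10} + F_{9} = 55 + 34 = 89
F_{12} = F_{11} + F_{10} = 89 + 55 = 144
F_{13} = F_{12} + F_{11} = 144 + 89 = 233
F_{14} = F_{13} + F_{12} = 233 + 144 = 377
F_{15} = F_{14} + F_{13} = 377 + 233 = 610
F_{16} = F_{15} + F_{14} = 610 + 377 = 987
F_{17} = F_{16} + F_{15} = 987 + 610 = 1597

1597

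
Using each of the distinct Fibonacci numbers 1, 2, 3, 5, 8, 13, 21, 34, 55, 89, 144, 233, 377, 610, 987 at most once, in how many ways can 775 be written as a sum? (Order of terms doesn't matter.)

Starting from the Zeckendorf form and repeatedly splitting a term F_k into F_{k−1} + F_{k−2} (when neither is already used) reaches every representation.
775 = 610+144+21 = 610+144+13+8 = 610+89+55+21 = … (19 more), for 22 in all.

22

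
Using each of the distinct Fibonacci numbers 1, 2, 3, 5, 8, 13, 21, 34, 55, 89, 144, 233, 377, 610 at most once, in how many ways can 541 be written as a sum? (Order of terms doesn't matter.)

Each representation comes from the Zeckendorf form by replacing some F_k with F_{k−1} + F_{k−2} where possible.
541 = 377+144+13+5+2 = 377+89+55+13+5+2 = 377+89+34+21+13+5+2 = … (2 more), for 5 in all.

5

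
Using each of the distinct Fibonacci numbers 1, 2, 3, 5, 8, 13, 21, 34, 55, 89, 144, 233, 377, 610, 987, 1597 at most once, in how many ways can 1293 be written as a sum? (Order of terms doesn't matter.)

Each representation comes from the Zeckendorf form by replacing some F_k with F_{k−1} + F_{k−2} where possible.
1293 = 987+233+55+13+5 = 987+233+55+13+3+2 = 987+233+34+21+13+5 = … (21 more), for 24 in all.

24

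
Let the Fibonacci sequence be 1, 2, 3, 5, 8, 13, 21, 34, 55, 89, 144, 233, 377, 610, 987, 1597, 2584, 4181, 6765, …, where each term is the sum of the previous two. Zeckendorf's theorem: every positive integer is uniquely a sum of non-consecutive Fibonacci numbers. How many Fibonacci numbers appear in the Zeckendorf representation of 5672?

7

Repeatedly subtract the largest Fibonacci number that fits:
largest Fibonacci ≤ 5672 is 4181; 5672 − 4181 = 1491
largest Fibonacci ≤ 1491 is 987; 1491 − 987 = 504
largest Fibonacci ≤ 504 is 377; 504 − 377 = 127
largest Fibonacci ≤ 127 is 89; 127 − 89 = 38
largest Fibonacci ≤ 38 is 34; 38 − 34 = 4
largest Fibonacci ≤ 4 is 3; 4 − 3 = 1
largest Fibonacci ≤ 1 is 1; 1 − 1 = 0
5672 = 4181 + 987 + 377 + 89 + 34 + 3 + 1, which has 7 terms.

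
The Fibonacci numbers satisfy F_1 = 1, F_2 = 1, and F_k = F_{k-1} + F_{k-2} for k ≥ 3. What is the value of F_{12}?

144

Iterating the recurrence up to F_{4} = 3 and F_{3} = 2:
F_{5} = F_{4} + F_{3} = 3 + 2 = 5
F_{6} = F_{5} + F_{4} = 5 + 3 = 8
F_{7} = F_{6} + F_{5} = 8 + 5 = 13
F_{8} = F_{7} + F_{6} = 13 + 8 = 21
F_{9} = F_{8} + F_{7} = 21 + 13 = 34
F_{10} = F_{9} + F_{8} = 34 + 21 = 55
F_{11} = F_{10} + F_{9} = 55 + 34 = 89
F_{12} = F_{11} + F_{10} = 89 + 55 = 144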